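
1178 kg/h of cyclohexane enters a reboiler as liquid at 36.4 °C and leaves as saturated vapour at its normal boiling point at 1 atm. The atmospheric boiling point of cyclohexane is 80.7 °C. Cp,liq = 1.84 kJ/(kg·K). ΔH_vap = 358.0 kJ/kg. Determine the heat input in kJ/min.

liquid 36.4→80.7 °C: 81.512 kJ/kg
vaporisation at 80.7 °C: 358 kJ/kg
Δh = 81.512 + 358 = 439.51 kJ/kg
Q = ṁ·Δh = 1178 kg/h × 439.51 kJ/kg = 517750 kJ/h
|Q| = 143.82 kW = 8629.1 kJ/min

Q = 8630 kJ/min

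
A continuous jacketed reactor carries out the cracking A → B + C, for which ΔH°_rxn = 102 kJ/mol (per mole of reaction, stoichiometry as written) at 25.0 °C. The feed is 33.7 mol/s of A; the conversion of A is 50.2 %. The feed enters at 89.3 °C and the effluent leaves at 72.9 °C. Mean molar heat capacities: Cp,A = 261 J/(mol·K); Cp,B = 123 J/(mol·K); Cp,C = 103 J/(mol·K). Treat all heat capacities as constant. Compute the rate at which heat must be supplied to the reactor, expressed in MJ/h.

Extent of reaction ξ = 0.502 × 33.7 = 16.917 mol/s
Reaction term: ξ·ΔH°_rxn = 16.917 × 102 = 1725.6 kJ/s
Sensible, feed 89.3→25 °C: -565.56 kJ/s
Outlet flows (mol/s): A 16.783, B 16.917, C 16.917
Sensible, products 25→72.9 °C: 392.95 kJ/s
Q = ΔH = 1553 kJ/s = 1553 kW
Heat supplied = 5590.7 MJ/h

Q_in = 5590 MJ/h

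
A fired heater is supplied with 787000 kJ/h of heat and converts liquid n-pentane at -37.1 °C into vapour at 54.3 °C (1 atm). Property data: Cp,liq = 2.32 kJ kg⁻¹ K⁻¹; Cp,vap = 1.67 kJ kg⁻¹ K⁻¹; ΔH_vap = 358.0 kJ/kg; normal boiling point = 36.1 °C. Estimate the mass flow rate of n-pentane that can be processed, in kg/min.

Δh = 2.32×(36.1−-37.1) + 358.0 + 1.67×(54.3−36.1) = 558.22 kJ/kg
Q = 787000 kJ/h = 218.61 kJ/s = 13117 kJ/min
ṁ = Q/Δh = 13117 / 558.22 = 23.497 kg/min

ṁ = 23.5 kg/min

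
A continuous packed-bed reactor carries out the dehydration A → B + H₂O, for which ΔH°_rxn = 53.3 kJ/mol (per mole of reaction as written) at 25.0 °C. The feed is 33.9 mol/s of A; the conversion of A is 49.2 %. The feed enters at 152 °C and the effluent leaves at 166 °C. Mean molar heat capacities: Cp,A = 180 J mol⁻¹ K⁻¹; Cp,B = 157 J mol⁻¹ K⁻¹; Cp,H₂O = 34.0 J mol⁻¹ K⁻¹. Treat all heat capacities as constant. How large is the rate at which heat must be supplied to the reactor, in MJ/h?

Q_in = 3600 MJ/h

Extent of reaction ξ = 0.492 × 33.9 = 16.679 mol/s
Reaction term: ξ·ΔH°_rxn = 16.679 × 53.3 = 888.98 kJ/s
Sensible, feed 152→25 °C: -774.95 kJ/s
Outlet flows (mol/s): A 17.221, B 16.679, H₂O 16.679
Sensible, products 25→166 °C: 886.25 kJ/s
Q = ΔH = 1000.3 kJ/s = 1000.3 kW
Heat supplied = 3601 MJ/h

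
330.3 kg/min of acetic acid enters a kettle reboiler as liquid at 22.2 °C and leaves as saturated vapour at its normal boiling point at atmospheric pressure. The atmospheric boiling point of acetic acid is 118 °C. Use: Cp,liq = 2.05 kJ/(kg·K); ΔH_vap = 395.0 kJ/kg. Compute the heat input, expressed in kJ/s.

Q = 3260 kJ/s

liquid 22.2→118 °C: 196.39 kJ/kg
vaporisation at 118 °C: 395 kJ/kg
Δh = 196.39 + 395 = 591.39 kJ/kg
Q = ṁ·Δh = 330.3 kg/min × 591.39 kJ/kg = 195340 kJ/min
|Q| = 3255.6 kW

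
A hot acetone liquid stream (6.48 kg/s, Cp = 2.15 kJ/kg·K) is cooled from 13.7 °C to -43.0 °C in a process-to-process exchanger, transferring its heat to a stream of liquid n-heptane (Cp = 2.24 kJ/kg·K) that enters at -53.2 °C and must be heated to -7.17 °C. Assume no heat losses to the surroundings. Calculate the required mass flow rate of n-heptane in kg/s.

ṁ_c = 7.66 kg/s

Heat released by hot stream: Q = 6.48 × 2.15 × (13.7 − -43.0) = 789.94 kJ/s
Energy balance on cold side (adiabatic exchanger): Q = ṁ_c·Cp_c·(T_c,out − T_c,in)
ṁ_c = 789.94 / [2.24 × (-7.17 − -53.2)] = 7.6614 kg/s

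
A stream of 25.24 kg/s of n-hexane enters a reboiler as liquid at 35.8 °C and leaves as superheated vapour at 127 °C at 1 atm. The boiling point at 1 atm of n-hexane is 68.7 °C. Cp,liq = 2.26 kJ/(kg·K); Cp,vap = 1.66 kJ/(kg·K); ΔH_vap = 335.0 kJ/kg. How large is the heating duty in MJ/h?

Q = 46000 MJ/h

liquid 35.8→68.7 °C: 74.354 kJ/kg
vaporisation at 68.7 °C: 335 kJ/kg
vapour 68.7→127 °C: 96.778 kJ/kg
Δh = 74.354 + 335 + 96.778 = 506.13 kJ/kg
Q = ṁ·Δh = 25.24 kg/s × 506.13 kJ/kg = 12775 kJ/s
|Q| = 12775 kW = 45989 MJ/h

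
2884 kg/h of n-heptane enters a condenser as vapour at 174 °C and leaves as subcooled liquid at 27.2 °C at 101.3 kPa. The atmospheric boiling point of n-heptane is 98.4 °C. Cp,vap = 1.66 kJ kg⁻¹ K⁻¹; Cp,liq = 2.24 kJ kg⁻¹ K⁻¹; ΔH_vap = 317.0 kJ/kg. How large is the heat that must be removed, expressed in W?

Q_c = 482000 W

vapour 174→98.4 °C: -125.5 kJ/kg
condensation at 98.4 °C: -317 kJ/kg
liquid 98.4→27.2 °C: -159.49 kJ/kg
Δh = -125.5 + -317 + -159.49 = -601.98 kJ/kg
Q = ṁ·Δh = 2884 kg/h × -601.98 kJ/kg = -1.7361e+06 kJ/h
|Q| = 482.26 kW = 482260 W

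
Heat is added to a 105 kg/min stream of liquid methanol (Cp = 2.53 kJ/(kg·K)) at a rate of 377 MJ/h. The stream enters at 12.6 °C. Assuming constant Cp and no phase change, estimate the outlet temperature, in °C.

T_out = 36.3 °C

Q = 377 MJ/h = 6283.3 kJ/min
ΔT = Q/(ṁ·Cp) = 6283.3/(105×2.53) = 23.653 K
T_out = 12.6 + 23.653 = 36.253 °C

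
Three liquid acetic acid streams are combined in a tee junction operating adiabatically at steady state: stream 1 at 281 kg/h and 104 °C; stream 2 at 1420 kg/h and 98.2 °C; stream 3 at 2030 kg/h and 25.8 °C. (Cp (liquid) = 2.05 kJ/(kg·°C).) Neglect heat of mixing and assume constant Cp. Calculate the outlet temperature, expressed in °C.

No heat crosses the boundary, so H_out = H_in.
T_out = Σ ṁᵢCp,ᵢTᵢ / Σ ṁᵢCp,ᵢ
      = 453140 / 7648.5 = 59.245 °C

T_out = 59.2 °C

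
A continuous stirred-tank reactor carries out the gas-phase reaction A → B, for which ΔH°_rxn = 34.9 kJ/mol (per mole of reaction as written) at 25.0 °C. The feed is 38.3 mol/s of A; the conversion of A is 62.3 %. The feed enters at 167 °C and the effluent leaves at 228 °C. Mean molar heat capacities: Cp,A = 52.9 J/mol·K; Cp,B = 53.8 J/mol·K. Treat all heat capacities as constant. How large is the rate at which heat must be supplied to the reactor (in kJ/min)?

Q_in = 57600 kJ/min

Extent of reaction ξ = 0.623 × 38.3 = 23.861 mol/s
Reaction term: ξ·ΔH°_rxn = 23.861 × 34.9 = 832.75 kJ/s
Sensible, feed 167→25 °C: -287.7 kJ/s
Outlet flows (mol/s): A 14.439, B 23.861
Sensible, products 25→228 °C: 415.65 kJ/s
Q = ΔH = 960.7 kJ/s = 960.7 kW
Heat supplied = 57642 kJ/min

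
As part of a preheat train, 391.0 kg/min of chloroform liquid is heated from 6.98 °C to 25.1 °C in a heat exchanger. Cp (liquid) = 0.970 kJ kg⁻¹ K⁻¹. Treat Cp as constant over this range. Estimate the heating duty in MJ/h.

Q = 412 MJ/h

Q = ṁ·Cp·ΔT = 391.0 × 0.970 × (25.1 − 6.98) = 6872.4 kJ/min
Converting: 6872.4 / 60 s = 114.54 kW
Heating duty = 412.34 MJ/h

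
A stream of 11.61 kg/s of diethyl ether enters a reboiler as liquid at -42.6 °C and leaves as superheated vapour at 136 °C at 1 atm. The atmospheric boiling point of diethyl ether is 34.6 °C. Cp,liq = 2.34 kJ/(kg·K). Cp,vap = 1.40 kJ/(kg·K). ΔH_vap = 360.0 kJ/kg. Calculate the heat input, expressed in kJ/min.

liquid -42.6→34.6 °C: 180.65 kJ/kg
vaporisation at 34.6 °C: 360 kJ/kg
vapour 34.6→136 °C: 141.96 kJ/kg
Δh = 180.65 + 360 + 141.96 = 682.61 kJ/kg
Q = ṁ·Δh = 11.61 kg/s × 682.61 kJ/kg = 7925.1 kJ/s
|Q| = 7925.1 kW = 475500 kJ/min

Q = 476000 kJ/min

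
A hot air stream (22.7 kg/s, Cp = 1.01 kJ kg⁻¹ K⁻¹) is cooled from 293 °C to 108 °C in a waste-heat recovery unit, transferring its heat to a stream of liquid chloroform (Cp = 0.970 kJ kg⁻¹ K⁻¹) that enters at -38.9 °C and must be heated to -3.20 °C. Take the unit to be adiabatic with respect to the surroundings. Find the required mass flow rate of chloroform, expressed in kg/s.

Heat released by hot stream: Q = 22.7 × 1.01 × (293 − 108) = 4241.5 kJ/s
Energy balance on cold side (adiabatic exchanger): Q = ṁ_c·Cp_c·(T_c,out − T_c,in)
ṁ_c = 4241.5 / [0.970 × (-3.20 − -38.9)] = 122.48 kg/s

ṁ_c = 122 kg/s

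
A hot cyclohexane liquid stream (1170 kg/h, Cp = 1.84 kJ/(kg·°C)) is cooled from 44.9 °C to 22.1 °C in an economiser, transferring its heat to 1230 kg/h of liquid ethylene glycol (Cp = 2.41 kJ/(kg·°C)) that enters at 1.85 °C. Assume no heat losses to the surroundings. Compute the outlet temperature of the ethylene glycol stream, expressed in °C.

T_c,out = 18.4 °C

Heat released by hot stream: Q = 1170 × 1.84 × (44.9 − 22.1) = 49084 kJ/h
Energy balance on cold side (adiabatic exchanger): Q = ṁ_c·Cp_c·(T_c,out − T_c,in)
T_c,out = 1.85 + 49084/(1230 × 2.41) = 18.408 °C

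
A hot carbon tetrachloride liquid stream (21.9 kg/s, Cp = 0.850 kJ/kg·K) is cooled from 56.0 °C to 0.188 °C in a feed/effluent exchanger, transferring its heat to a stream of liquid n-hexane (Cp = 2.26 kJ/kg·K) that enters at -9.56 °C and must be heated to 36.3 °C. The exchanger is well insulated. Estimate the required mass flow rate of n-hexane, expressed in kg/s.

Heat released by hot stream: Q = 21.9 × 0.850 × (56.0 − 0.188) = 1038.9 kJ/s
Energy balance on cold side (adiabatic exchanger): Q = ṁ_c·Cp_c·(T_c,out − T_c,in)
ṁ_c = 1038.9 / [2.26 × (36.3 − -9.56)] = 10.024 kg/s

ṁ_c = 10.0 kg/s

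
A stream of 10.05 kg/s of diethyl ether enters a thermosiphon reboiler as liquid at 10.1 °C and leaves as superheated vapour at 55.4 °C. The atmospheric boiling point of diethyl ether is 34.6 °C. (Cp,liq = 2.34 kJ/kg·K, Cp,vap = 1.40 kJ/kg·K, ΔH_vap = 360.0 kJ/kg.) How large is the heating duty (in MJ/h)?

liquid 10.1→34.6 °C: 57.33 kJ/kg
vaporisation at 34.6 °C: 360 kJ/kg
vapour 34.6→55.4 °C: 29.12 kJ/kg
Δh = 57.33 + 360 + 29.12 = 446.45 kJ/kg
Q = ṁ·Δh = 10.05 kg/s × 446.45 kJ/kg = 4486.8 kJ/s
|Q| = 4486.8 kW = 16153 MJ/h

Q = 16200 MJ/h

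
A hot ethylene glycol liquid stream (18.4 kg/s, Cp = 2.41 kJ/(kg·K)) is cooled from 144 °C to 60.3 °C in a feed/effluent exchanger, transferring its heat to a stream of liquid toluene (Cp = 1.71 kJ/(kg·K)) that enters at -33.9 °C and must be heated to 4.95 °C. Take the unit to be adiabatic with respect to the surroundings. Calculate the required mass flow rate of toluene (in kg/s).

ṁ_c = 55.9 kg/s

Heat released by hot stream: Q = 18.4 × 2.41 × (144 − 60.3) = 3711.6 kJ/s
Energy balance on cold side (adiabatic exchanger): Q = ṁ_c·Cp_c·(T_c,out − T_c,in)
ṁ_c = 3711.6 / [1.71 × (4.95 − -33.9)] = 55.869 kg/s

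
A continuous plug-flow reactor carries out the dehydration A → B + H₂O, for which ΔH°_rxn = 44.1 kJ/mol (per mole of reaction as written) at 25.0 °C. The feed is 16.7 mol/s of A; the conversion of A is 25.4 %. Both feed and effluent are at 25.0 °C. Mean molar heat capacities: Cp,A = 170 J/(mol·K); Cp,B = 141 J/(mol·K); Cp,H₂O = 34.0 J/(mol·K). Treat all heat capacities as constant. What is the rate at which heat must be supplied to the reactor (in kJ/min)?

Extent of reaction ξ = 0.254 × 16.7 = 4.2418 mol/s
Reaction term: ξ·ΔH°_rxn = 4.2418 × 44.1 = 187.06 kJ/s
Q = ΔH = 187.06 kJ/s = 187.06 kW
Heat supplied = 11224 kJ/min

Q_in = 11200 kJ/min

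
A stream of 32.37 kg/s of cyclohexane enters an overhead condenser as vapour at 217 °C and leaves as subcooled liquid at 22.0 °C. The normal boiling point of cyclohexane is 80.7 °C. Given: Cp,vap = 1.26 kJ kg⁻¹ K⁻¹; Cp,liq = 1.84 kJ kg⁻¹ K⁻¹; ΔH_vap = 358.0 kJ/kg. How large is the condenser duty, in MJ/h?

Q_c = 74300 MJ/h

vapour 217→80.7 °C: -171.74 kJ/kg
condensation at 80.7 °C: -358 kJ/kg
liquid 80.7→22.0 °C: -108.01 kJ/kg
Δh = -171.74 + -358 + -108.01 = -637.75 kJ/kg
Q = ṁ·Δh = 32.37 kg/s × -637.75 kJ/kg = -20644 kJ/s
|Q| = 20644 kW = 74318 MJ/h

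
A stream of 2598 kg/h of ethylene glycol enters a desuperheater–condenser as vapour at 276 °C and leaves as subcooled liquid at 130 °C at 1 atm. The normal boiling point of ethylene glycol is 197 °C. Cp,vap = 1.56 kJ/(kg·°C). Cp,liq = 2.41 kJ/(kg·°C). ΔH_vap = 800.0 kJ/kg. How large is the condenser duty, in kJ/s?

Q_c = 783 kJ/s

vapour 276→197 °C: -123.24 kJ/kg
condensation at 197 °C: -800 kJ/kg
liquid 197→130 °C: -161.47 kJ/kg
Δh = -123.24 + -800 + -161.47 = -1084.7 kJ/kg
Q = ṁ·Δh = 2598 kg/h × -1084.7 kJ/kg = -2.8181e+06 kJ/h
|Q| = 782.8 kW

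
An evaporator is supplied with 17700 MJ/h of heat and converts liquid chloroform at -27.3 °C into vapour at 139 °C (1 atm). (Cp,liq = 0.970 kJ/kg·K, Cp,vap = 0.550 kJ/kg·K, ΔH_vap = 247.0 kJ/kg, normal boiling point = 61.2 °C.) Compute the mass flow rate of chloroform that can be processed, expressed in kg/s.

Δh = 0.970×(61.2−-27.3) + 247.0 + 0.550×(139−61.2) = 375.64 kJ/kg
Q = 17700 MJ/h = 4916.7 kJ/s = 4916.7 kJ/s
ṁ = Q/Δh = 4916.7 / 375.64 = 13.089 kg/s

ṁ = 13.1 kg/s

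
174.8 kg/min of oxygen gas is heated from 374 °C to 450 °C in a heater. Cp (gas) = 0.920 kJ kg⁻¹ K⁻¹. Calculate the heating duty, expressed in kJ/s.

Q = 204 kJ/s

Q = ṁ·Cp·ΔT = 174.8 × 0.920 × (450 − 374) = 12222 kJ/min
Converting: 12222 / 60 s = 203.7 kW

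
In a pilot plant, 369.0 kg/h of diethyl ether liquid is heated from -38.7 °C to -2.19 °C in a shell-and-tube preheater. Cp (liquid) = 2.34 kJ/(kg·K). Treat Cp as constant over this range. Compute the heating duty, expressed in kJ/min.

Q = 525 kJ/min

Q = ṁ·Cp·ΔT = 369.0 × 2.34 × (-2.19 − -38.7) = 31525 kJ/h
Converting: 31525 / 3600 s = 8.7569 kW
Heating duty = 525.42 kJ/min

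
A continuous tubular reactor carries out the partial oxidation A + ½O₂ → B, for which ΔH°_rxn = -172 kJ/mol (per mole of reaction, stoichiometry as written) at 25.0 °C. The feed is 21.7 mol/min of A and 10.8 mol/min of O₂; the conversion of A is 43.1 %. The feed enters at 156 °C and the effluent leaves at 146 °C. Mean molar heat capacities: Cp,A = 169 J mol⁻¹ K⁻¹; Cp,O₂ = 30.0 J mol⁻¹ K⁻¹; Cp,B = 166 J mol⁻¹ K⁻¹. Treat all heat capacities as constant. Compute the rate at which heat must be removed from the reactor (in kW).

Extent of reaction ξ = 0.431 × 21.7 = 9.3527 mol/min
Reaction term: ξ·ΔH°_rxn = 9.3527 × -172 = -1608.7 kJ/min
Sensible, feed 156→25 °C: -522.86 kJ/min
Outlet flows (mol/min): A 12.347, O₂ 6.1237, B 9.3527
Sensible, products 25→146 °C: 462.58 kJ/min
Q = ΔH = -1668.9 kJ/min = -27.816 kW
Heat removed = 27.816 kW

Q_out = 27.8 kW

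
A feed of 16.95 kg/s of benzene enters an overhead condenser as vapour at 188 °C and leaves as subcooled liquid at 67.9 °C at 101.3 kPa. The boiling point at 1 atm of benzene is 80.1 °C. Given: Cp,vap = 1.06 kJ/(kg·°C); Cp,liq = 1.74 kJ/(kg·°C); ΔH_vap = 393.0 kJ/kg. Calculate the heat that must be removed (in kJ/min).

vapour 188→80.1 °C: -114.37 kJ/kg
condensation at 80.1 °C: -393 kJ/kg
liquid 80.1→67.9 °C: -21.228 kJ/kg
Δh = -114.37 + -393 + -21.228 = -528.6 kJ/kg
Q = ṁ·Δh = 16.95 kg/s × -528.6 kJ/kg = -8959.8 kJ/s
|Q| = 8959.8 kW = 537590 kJ/min

Q_c = 538000 kJ/min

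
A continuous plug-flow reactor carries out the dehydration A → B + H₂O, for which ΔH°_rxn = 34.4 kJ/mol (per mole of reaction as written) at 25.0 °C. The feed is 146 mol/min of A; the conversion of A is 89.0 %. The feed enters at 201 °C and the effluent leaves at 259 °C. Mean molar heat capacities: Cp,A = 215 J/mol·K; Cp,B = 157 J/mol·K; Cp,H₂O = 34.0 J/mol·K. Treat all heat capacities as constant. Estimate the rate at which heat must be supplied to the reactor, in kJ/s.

Q_in = 92.7 kJ/s

Extent of reaction ξ = 0.890 × 146 = 129.94 mol/min
Reaction term: ξ·ΔH°_rxn = 129.94 × 34.4 = 4469.9 kJ/min
Sensible, feed 201→25 °C: -5524.6 kJ/min
Outlet flows (mol/min): A 16.06, B 129.94, H₂O 129.94
Sensible, products 25→259 °C: 6615.5 kJ/min
Q = ΔH = 5560.8 kJ/min = 92.68 kW
Heat supplied = 92.68 kJ/s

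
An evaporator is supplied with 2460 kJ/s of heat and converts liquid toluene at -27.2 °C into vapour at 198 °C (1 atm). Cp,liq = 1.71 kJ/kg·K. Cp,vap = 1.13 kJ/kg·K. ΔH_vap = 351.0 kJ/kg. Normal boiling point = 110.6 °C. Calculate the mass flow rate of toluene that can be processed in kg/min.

Δh = 1.71×(110.6−-27.2) + 351.0 + 1.13×(198−110.6) = 685.4 kJ/kg
Q = 2460 kJ/s = 2460 kJ/s = 147600 kJ/min
ṁ = Q/Δh = 147600 / 685.4 = 215.35 kg/min

ṁ = 215 kg/min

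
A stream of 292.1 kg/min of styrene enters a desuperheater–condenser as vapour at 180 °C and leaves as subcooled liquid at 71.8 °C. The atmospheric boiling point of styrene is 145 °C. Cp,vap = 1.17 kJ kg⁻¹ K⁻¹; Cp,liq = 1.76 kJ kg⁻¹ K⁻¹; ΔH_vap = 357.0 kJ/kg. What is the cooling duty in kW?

Q_c = 2560 kW

vapour 180→145 °C: -40.95 kJ/kg
condensation at 145 °C: -357 kJ/kg
liquid 145→71.8 °C: -128.83 kJ/kg
Δh = -40.95 + -357 + -128.83 = -526.78 kJ/kg
Q = ṁ·Δh = 292.1 kg/min × -526.78 kJ/kg = -153870 kJ/min
|Q| = 2564.6 kW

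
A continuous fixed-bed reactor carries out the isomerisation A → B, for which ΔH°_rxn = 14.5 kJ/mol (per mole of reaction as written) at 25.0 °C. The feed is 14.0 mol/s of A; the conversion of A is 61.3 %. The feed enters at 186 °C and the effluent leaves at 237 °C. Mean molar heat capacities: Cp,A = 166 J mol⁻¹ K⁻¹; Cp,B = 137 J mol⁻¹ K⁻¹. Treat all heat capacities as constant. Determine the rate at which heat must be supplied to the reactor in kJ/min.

Extent of reaction ξ = 0.613 × 14.0 = 8.582 mol/s
Reaction term: ξ·ΔH°_rxn = 8.582 × 14.5 = 124.44 kJ/s
Sensible, feed 186→25 °C: -374.16 kJ/s
Outlet flows (mol/s): A 5.418, B 8.582
Sensible, products 25→237 °C: 439.93 kJ/s
Q = ΔH = 190.2 kJ/s = 190.2 kW
Heat supplied = 11412 kJ/min

Q_in = 11400 kJ/min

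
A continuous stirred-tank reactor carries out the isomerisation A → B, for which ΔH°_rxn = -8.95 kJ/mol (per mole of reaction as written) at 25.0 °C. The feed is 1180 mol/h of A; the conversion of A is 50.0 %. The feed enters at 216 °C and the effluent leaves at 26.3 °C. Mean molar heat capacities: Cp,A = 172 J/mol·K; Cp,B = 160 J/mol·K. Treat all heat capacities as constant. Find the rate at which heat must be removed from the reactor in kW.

Q_out = 12.2 kW

Extent of reaction ξ = 0.500 × 1180 = 590 mol/h
Reaction term: ξ·ΔH°_rxn = 590 × -8.95 = -5280.5 kJ/h
Sensible, feed 216→25 °C: -38765 kJ/h
Outlet flows (mol/h): A 590, B 590
Sensible, products 25→26.3 °C: 254.64 kJ/h
Q = ΔH = -43791 kJ/h = -12.164 kW
Heat removed = 12.164 kW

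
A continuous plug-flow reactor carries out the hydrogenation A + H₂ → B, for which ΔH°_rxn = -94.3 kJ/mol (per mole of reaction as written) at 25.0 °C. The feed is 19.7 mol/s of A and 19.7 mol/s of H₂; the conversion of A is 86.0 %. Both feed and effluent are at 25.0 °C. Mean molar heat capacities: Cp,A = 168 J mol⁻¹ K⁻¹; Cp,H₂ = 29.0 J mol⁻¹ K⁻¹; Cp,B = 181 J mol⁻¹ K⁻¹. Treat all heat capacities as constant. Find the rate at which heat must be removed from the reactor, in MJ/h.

Extent of reaction ξ = 0.860 × 19.7 = 16.942 mol/s
Reaction term: ξ·ΔH°_rxn = 16.942 × -94.3 = -1597.6 kJ/s
Q = ΔH = -1597.6 kJ/s = -1597.6 kW
Heat removed = 5751.5 MJ/h

Q_out = 5750 MJ/h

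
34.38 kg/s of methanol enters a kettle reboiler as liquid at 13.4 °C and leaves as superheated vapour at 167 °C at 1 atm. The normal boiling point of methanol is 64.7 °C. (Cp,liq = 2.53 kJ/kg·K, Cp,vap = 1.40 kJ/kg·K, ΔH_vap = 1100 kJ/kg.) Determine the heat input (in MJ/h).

liquid 13.4→64.7 °C: 129.79 kJ/kg
vaporisation at 64.7 °C: 1100 kJ/kg
vapour 64.7→167 °C: 143.22 kJ/kg
Δh = 129.79 + 1100 + 143.22 = 1373 kJ/kg
Q = ṁ·Δh = 34.38 kg/s × 1373 kJ/kg = 47204 kJ/s
|Q| = 47204 kW = 169930 MJ/h

Q = 170000 MJ/h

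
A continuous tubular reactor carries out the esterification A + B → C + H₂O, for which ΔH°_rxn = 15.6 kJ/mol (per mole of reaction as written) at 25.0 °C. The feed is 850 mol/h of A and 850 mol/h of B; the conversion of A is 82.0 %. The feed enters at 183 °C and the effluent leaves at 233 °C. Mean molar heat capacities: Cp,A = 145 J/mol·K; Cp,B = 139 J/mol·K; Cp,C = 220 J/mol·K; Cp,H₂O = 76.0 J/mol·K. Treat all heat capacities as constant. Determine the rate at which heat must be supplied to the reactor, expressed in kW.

Q_in = 6.86 kW

Extent of reaction ξ = 0.820 × 850 = 697 mol/h
Reaction term: ξ·ΔH°_rxn = 697 × 15.6 = 10873 kJ/h
Sensible, feed 183→25 °C: -38141 kJ/h
Outlet flows (mol/h): A 153, B 153, C 697, H₂O 697
Sensible, products 25→233 °C: 51951 kJ/h
Q = ΔH = 24683 kJ/h = 6.8564 kW
Heat supplied = 6.8564 kW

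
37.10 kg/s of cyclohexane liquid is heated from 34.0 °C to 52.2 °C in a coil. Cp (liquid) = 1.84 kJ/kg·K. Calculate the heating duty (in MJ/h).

Q = 4470 MJ/h

Q = ṁ·Cp·ΔT = 37.10 × 1.84 × (52.2 − 34.0) = 1242.4 kJ/s
Heating duty = 4472.7 MJ/h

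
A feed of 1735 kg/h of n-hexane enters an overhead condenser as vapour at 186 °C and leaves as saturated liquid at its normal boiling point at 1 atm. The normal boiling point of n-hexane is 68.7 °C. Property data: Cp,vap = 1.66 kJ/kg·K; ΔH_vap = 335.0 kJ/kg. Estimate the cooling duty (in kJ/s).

vapour 186→68.7 °C: -194.72 kJ/kg
condensation at 68.7 °C: -335 kJ/kg
Δh = -194.72 + -335 = -529.72 kJ/kg
Q = ṁ·Δh = 1735 kg/h × -529.72 kJ/kg = -919060 kJ/h
|Q| = 255.29 kW

Q_c = 255 kJ/s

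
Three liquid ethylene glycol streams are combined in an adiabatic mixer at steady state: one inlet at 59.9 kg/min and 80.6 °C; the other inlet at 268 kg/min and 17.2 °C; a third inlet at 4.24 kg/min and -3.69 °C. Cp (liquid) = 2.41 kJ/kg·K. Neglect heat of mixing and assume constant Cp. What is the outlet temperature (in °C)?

T_out = 28.4 °C

No heat crosses the boundary, so H_out = H_in.
Σ ṁᵢCp,ᵢTᵢ = 59.9×2.41×80.6 + 268×2.41×17.2 + 4.24×2.41×-3.69 = 22707
Σ ṁᵢCp,ᵢ = 59.9×2.41 + 268×2.41 + 4.24×2.41 = 800.46
T_out = 22707 / 800.46 = 28.367 °C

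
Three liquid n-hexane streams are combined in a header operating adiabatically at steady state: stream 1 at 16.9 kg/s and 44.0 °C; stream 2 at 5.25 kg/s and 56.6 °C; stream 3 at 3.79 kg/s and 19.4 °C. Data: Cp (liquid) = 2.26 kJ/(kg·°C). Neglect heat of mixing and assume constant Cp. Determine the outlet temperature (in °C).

T_out = 43.0 °C

No heat crosses the boundary, so H_out = H_in.
T_out = Σ ṁᵢCp,ᵢTᵢ / Σ ṁᵢCp,ᵢ
      = 2518.3 / 58.624 = 42.956 °C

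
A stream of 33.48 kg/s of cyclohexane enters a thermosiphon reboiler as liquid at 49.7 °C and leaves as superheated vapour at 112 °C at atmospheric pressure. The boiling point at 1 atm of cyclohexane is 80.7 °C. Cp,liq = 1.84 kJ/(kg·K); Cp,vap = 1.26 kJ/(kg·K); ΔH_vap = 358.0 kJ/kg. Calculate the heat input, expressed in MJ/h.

liquid 49.7→80.7 °C: 57.04 kJ/kg
vaporisation at 80.7 °C: 358 kJ/kg
vapour 80.7→112 °C: 39.438 kJ/kg
Δh = 57.04 + 358 + 39.438 = 454.48 kJ/kg
Q = ṁ·Δh = 33.48 kg/s × 454.48 kJ/kg = 15216 kJ/s
|Q| = 15216 kW = 54777 MJ/h

Q = 54800 MJ/h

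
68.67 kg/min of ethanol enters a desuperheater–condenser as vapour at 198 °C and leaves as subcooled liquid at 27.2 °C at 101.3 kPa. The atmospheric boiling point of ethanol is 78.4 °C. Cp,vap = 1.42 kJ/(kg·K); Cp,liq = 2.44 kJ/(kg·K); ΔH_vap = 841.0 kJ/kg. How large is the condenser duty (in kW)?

vapour 198→78.4 °C: -169.83 kJ/kg
condensation at 78.4 °C: -841 kJ/kg
liquid 78.4→27.2 °C: -124.93 kJ/kg
Δh = -169.83 + -841 + -124.93 = -1135.8 kJ/kg
Q = ṁ·Δh = 68.67 kg/min × -1135.8 kJ/kg = -77993 kJ/min
|Q| = 1299.9 kW

Q_c = 1300 kW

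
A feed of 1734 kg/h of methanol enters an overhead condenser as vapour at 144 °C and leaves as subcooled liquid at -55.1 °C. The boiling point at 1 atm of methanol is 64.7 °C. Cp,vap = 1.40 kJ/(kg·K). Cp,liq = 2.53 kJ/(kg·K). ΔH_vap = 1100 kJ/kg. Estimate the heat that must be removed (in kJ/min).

vapour 144→64.7 °C: -111.02 kJ/kg
condensation at 64.7 °C: -1100 kJ/kg
liquid 64.7→-55.1 °C: -303.09 kJ/kg
Δh = -111.02 + -1100 + -303.09 = -1514.1 kJ/kg
Q = ṁ·Δh = 1734 kg/h × -1514.1 kJ/kg = -2.6255e+06 kJ/h
|Q| = 729.3 kW = 43758 kJ/min

Q_c = 43800 kJ/min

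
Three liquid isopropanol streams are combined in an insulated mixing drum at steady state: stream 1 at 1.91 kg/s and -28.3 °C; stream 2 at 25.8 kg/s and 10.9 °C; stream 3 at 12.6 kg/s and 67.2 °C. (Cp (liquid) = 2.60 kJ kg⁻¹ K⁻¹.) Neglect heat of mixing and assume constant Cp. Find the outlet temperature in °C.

Adiabatic, steady state ⇒ Σ ṁᵢCp,ᵢ(T_out − Tᵢ) = 0
Σ ṁᵢCp,ᵢTᵢ = 1.91×2.60×-28.3 + 25.8×2.60×10.9 + 12.6×2.60×67.2 = 2792.1
Σ ṁᵢCp,ᵢ = 1.91×2.60 + 25.8×2.60 + 12.6×2.60 = 104.81
T_out = 2792.1 / 104.81 = 26.641 °C

T_out = 26.6 °C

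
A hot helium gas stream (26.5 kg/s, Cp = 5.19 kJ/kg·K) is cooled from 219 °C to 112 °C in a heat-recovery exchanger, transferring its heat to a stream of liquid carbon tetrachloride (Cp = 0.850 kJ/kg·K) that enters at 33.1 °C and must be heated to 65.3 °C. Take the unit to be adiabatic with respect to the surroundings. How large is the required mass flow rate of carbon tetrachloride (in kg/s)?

ṁ_c = 538 kg/s

Heat released by hot stream: Q = 26.5 × 5.19 × (219 − 112) = 14716 kJ/s
Energy balance on cold side (adiabatic exchanger): Q = ṁ_c·Cp_c·(T_c,out − T_c,in)
ṁ_c = 14716 / [0.850 × (65.3 − 33.1)] = 537.68 kg/s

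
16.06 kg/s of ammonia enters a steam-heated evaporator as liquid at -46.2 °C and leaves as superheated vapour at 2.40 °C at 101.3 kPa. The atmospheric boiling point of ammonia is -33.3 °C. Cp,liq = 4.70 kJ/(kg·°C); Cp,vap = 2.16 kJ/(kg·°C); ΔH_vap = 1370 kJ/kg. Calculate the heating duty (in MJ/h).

Q = 87200 MJ/h

liquid -46.2→-33.3 °C: 60.63 kJ/kg
vaporisation at -33.3 °C: 1370 kJ/kg
vapour -33.3→2.40 °C: 77.112 kJ/kg
Δh = 60.63 + 1370 + 77.112 = 1507.7 kJ/kg
Q = ṁ·Δh = 16.06 kg/s × 1507.7 kJ/kg = 24214 kJ/s
|Q| = 24214 kW = 87172 MJ/h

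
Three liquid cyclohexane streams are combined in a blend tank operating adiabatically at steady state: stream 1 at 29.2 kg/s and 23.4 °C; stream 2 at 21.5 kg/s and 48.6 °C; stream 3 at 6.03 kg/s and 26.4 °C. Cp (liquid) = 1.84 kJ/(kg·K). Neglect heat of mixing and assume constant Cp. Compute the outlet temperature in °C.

Adiabatic, steady state ⇒ Σ ṁᵢCp,ᵢ(T_out − Tᵢ) = 0
Σ ṁᵢCp,ᵢTᵢ = 29.2×1.84×23.4 + 21.5×1.84×48.6 + 6.03×1.84×26.4 = 3472.8
Σ ṁᵢCp,ᵢ = 29.2×1.84 + 21.5×1.84 + 6.03×1.84 = 104.38
T_out = 3472.8 / 104.38 = 33.269 °C

T_out = 33.3 °C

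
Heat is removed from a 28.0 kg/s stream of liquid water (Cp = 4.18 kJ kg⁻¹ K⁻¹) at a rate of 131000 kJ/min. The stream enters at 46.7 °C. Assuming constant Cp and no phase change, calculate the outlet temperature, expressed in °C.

T_out = 28.0 °C

Q = 131000 kJ/min = 2183.3 kJ/s
ΔT = Q/(ṁ·Cp) = 2183.3/(28.0×4.18) = 18.655 K
T_out = 46.7 − 18.655 = 28.045 °C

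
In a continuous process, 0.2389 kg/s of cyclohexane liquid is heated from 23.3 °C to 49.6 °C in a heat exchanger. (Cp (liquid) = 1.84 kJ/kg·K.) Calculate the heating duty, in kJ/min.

Q = ṁ·Cp·ΔT = 0.2389 × 1.84 × (49.6 − 23.3) = 11.561 kJ/s
Heating duty = 693.65 kJ/min

Q = 694 kJ/min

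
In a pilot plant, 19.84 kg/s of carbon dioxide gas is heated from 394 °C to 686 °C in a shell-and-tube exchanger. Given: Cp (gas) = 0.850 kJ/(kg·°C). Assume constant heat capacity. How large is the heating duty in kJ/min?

Q = ṁ·Cp·ΔT = 19.84 × 0.850 × (686 − 394) = 4924.3 kJ/s
Heating duty = 295460 kJ/min

Q = 295000 kJ/min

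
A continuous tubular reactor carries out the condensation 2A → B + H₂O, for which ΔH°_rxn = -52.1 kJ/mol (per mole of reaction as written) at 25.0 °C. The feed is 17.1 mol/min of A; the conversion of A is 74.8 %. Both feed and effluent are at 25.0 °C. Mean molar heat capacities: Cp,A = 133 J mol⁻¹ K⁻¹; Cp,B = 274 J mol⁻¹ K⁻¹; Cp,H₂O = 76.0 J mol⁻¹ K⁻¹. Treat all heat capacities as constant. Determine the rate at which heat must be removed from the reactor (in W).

Extent of reaction ξ = 0.748 × 17.1 / 2 = 6.3954 mol/min
Reaction term: ξ·ΔH°_rxn = 6.3954 × -52.1 = -333.2 kJ/min
Q = ΔH = -333.2 kJ/min = -5.5533 kW
Heat removed = 5553.3 W

Q_out = 5550 W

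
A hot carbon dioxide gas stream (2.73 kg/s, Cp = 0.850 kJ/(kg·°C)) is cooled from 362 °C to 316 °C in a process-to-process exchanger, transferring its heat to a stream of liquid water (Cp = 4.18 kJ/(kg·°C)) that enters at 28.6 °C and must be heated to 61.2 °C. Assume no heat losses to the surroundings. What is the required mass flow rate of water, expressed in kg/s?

ṁ_c = 0.783 kg/s

Heat released by hot stream: Q = 2.73 × 0.850 × (362 − 316) = 106.74 kJ/s
Energy balance on cold side (adiabatic exchanger): Q = ṁ_c·Cp_c·(T_c,out − T_c,in)
ṁ_c = 106.74 / [4.18 × (61.2 − 28.6)] = 0.78333 kg/s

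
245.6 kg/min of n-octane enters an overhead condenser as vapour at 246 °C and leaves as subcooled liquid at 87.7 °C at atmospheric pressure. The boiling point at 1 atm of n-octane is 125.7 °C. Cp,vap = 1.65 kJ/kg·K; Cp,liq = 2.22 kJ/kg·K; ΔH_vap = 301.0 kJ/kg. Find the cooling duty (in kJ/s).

Q_c = 2390 kJ/s

vapour 246→125.7 °C: -198.49 kJ/kg
condensation at 125.7 °C: -301 kJ/kg
liquid 125.7→87.7 °C: -84.36 kJ/kg
Δh = -198.49 + -301 + -84.36 = -583.86 kJ/kg
Q = ṁ·Δh = 245.6 kg/min × -583.86 kJ/kg = -143390 kJ/min
|Q| = 2389.9 kW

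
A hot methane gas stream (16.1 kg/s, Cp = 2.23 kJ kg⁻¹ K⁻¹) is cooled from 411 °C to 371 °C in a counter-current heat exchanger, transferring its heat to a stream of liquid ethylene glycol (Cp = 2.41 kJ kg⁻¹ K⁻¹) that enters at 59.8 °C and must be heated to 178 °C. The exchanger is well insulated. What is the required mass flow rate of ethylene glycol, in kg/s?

ṁ_c = 5.04 kg/s

Heat released by hot stream: Q = 16.1 × 2.23 × (411 − 371) = 1436.1 kJ/s
Energy balance on cold side (adiabatic exchanger): Q = ṁ_c·Cp_c·(T_c,out − T_c,in)
ṁ_c = 1436.1 / [2.41 × (178 − 59.8)] = 5.0415 kg/s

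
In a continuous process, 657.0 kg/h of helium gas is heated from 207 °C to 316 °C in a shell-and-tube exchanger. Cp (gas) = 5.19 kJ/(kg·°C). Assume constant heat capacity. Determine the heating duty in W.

Q = ṁ·Cp·ΔT = 657.0 × 5.19 × (316 − 207) = 371670 kJ/h
Converting: 371670 / 3600 s = 103.24 kW
Heating duty = 103240 W

Q = 103000 W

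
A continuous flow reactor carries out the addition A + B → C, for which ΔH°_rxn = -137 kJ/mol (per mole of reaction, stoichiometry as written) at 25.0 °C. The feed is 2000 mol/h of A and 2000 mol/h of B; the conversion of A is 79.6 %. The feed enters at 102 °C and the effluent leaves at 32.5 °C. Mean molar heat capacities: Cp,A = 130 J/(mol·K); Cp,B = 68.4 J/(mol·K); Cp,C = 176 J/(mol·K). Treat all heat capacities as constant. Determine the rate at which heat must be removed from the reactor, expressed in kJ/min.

Extent of reaction ξ = 0.796 × 2000 = 1592 mol/h
Reaction term: ξ·ΔH°_rxn = 1592 × -137 = -218100 kJ/h
Sensible, feed 102→25 °C: -30554 kJ/h
Outlet flows (mol/h): A 408, B 408, C 1592
Sensible, products 25→32.5 °C: 2708.5 kJ/h
Q = ΔH = -245950 kJ/h = -68.319 kW
Heat removed = 4099.2 kJ/min

Q_out = 4100 kJ/min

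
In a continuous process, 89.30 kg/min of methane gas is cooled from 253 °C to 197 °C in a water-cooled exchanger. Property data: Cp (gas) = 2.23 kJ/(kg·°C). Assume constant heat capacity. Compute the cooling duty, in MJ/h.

Q_c = 669 MJ/h

Q = ṁ·Cp·ΔT = 89.30 × 2.23 × (197 − 253) = -11152 kJ/min
Converting: 11152 / 60 s = 185.86 kW
Cooling duty = 669.11 MJ/h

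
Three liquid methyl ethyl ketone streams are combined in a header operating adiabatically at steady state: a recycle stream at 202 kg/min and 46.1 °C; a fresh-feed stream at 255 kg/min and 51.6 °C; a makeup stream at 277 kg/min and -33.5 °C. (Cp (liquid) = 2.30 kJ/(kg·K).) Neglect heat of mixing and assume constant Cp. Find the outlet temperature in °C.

Adiabatic, steady state ⇒ Σ ṁᵢCp,ᵢ(T_out − Tᵢ) = 0
T_out = Σ ṁᵢCp,ᵢTᵢ / Σ ṁᵢCp,ᵢ
      = 30339 / 1688.2 = 17.971 °C

T_out = 18.0 °C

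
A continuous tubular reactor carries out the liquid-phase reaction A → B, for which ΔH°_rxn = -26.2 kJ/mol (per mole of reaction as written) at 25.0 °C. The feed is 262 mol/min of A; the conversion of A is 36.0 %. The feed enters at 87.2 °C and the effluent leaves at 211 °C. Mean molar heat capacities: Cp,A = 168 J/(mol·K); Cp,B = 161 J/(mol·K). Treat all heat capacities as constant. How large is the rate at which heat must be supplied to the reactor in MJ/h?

Extent of reaction ξ = 0.360 × 262 = 94.32 mol/min
Reaction term: ξ·ΔH°_rxn = 94.32 × -26.2 = -2471.2 kJ/min
Sensible, feed 87.2→25 °C: -2737.8 kJ/min
Outlet flows (mol/min): A 167.68, B 94.32
Sensible, products 25→211 °C: 8064.2 kJ/min
Q = ΔH = 2855.2 kJ/min = 47.587 kW
Heat supplied = 171.31 MJ/h

Q_in = 171 MJ/h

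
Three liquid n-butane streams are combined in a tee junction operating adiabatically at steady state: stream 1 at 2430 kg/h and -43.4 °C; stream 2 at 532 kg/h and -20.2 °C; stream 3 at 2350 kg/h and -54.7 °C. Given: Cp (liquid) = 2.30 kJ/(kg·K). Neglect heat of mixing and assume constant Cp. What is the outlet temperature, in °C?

Adiabatic, steady state ⇒ Σ ṁᵢCp,ᵢ(T_out − Tᵢ) = 0
Σ ṁᵢCp,ᵢTᵢ = 2430×2.30×-43.4 + 532×2.30×-20.2 + 2350×2.30×-54.7 = -562930
Σ ṁᵢCp,ᵢ = 2430×2.30 + 532×2.30 + 2350×2.30 = 12218
T_out = -562930 / 12218 = -46.076 °C

T_out = -46.1 °C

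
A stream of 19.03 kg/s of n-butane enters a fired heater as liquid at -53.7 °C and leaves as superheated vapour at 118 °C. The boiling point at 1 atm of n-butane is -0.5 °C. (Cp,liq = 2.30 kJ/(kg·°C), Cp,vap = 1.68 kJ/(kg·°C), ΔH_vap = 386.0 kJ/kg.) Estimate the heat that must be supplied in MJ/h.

Q = 48500 MJ/h

liquid -53.7→-0.5 °C: 122.36 kJ/kg
vaporisation at -0.5 °C: 386 kJ/kg
vapour -0.5→118 °C: 199.08 kJ/kg
Δh = 122.36 + 386 + 199.08 = 707.44 kJ/kg
Q = ṁ·Δh = 19.03 kg/s × 707.44 kJ/kg = 13463 kJ/s
|Q| = 13463 kW = 48465 MJ/h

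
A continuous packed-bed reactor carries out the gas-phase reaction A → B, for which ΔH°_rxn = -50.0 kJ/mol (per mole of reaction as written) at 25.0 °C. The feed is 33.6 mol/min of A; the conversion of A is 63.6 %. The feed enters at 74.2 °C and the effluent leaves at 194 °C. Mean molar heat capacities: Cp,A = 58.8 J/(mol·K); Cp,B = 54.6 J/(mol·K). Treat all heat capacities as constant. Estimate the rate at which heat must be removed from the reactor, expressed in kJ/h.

Q_out = 50800 kJ/h

Extent of reaction ξ = 0.636 × 33.6 = 21.37 mol/min
Reaction term: ξ·ΔH°_rxn = 21.37 × -50.0 = -1068.5 kJ/min
Sensible, feed 74.2→25 °C: -97.203 kJ/min
Outlet flows (mol/min): A 12.23, B 21.37
Sensible, products 25→194 °C: 318.72 kJ/min
Q = ΔH = -846.96 kJ/min = -14.116 kW
Heat removed = 50818 kJ/h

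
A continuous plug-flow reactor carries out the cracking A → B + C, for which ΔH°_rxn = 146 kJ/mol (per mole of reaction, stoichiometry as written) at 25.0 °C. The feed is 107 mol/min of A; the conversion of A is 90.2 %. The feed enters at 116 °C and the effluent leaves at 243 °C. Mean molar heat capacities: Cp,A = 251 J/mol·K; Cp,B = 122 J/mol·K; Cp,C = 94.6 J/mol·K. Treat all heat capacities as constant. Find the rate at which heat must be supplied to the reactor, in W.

Q_in = 280000 W

Extent of reaction ξ = 0.902 × 107 = 96.514 mol/min
Reaction term: ξ·ΔH°_rxn = 96.514 × 146 = 14091 kJ/min
Sensible, feed 116→25 °C: -2444 kJ/min
Outlet flows (mol/min): A 10.486, B 96.514, C 96.514
Sensible, products 25→243 °C: 5131 kJ/min
Q = ΔH = 16778 kJ/min = 279.64 kW
Heat supplied = 279640 W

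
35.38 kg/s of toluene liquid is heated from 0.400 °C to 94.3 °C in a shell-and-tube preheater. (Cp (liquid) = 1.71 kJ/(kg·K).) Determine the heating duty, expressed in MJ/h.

Q = ṁ·Cp·ΔT = 35.38 × 1.71 × (94.3 − 0.400) = 5680.9 kJ/s
Heating duty = 20451 MJ/h

Q = 20500 MJ/h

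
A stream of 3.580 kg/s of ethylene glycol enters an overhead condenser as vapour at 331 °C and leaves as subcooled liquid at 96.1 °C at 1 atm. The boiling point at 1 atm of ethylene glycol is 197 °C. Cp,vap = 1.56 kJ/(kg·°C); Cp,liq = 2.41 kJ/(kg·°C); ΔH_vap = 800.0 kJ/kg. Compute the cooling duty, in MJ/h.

vapour 331→197 °C: -209.04 kJ/kg
condensation at 197 °C: -800 kJ/kg
liquid 197→96.1 °C: -243.17 kJ/kg
Δh = -209.04 + -800 + -243.17 = -1252.2 kJ/kg
Q = ṁ·Δh = 3.580 kg/s × -1252.2 kJ/kg = -4482.9 kJ/s
|Q| = 4482.9 kW = 16138 MJ/h

Q_c = 16100 MJ/h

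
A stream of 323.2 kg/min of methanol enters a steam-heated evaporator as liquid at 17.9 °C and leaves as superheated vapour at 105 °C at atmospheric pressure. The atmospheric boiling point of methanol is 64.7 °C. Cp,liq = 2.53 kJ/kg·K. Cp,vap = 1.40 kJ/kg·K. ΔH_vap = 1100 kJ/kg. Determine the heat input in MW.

Q = 6.87 MW

liquid 17.9→64.7 °C: 118.4 kJ/kg
vaporisation at 64.7 °C: 1100 kJ/kg
vapour 64.7→105 °C: 56.42 kJ/kg
Δh = 118.4 + 1100 + 56.42 = 1274.8 kJ/kg
Q = ṁ·Δh = 323.2 kg/min × 1274.8 kJ/kg = 412020 kJ/min
|Q| = 6867.1 kW = 6.8671 MW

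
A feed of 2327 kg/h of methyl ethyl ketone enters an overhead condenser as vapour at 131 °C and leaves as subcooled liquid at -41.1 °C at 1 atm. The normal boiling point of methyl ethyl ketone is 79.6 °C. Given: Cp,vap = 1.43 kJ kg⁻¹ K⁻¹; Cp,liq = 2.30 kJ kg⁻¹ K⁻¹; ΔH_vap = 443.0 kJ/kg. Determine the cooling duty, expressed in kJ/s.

Q_c = 513 kJ/s

vapour 131→79.6 °C: -73.502 kJ/kg
condensation at 79.6 °C: -443 kJ/kg
liquid 79.6→-41.1 °C: -277.61 kJ/kg
Δh = -73.502 + -443 + -277.61 = -794.11 kJ/kg
Q = ṁ·Δh = 2327 kg/h × -794.11 kJ/kg = -1.8479e+06 kJ/h
|Q| = 513.31 kW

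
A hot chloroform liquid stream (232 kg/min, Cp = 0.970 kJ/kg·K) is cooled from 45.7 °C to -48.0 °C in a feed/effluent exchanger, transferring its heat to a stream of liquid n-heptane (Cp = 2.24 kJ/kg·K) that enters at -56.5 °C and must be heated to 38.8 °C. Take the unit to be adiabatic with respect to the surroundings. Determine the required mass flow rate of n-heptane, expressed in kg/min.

ṁ_c = 98.8 kg/min

Heat released by hot stream: Q = 232 × 0.970 × (45.7 − -48.0) = 21086 kJ/min
Energy balance on cold side (adiabatic exchanger): Q = ṁ_c·Cp_c·(T_c,out − T_c,in)
ṁ_c = 21086 / [2.24 × (38.8 − -56.5)] = 98.778 kg/min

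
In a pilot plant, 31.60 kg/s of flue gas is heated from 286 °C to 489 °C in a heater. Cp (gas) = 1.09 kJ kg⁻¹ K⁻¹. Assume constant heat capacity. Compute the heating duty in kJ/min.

Q = ṁ·Cp·ΔT = 31.60 × 1.09 × (489 − 286) = 6992.1 kJ/s
Heating duty = 419530 kJ/min

Q = 420000 kJ/min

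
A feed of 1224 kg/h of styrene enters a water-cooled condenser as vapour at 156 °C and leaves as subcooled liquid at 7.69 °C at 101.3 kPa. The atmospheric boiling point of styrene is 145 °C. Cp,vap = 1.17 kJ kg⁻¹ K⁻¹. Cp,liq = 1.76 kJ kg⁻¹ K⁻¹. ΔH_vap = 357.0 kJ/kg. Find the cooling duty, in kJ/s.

Q_c = 208 kJ/s

vapour 156→145 °C: -12.87 kJ/kg
condensation at 145 °C: -357 kJ/kg
liquid 145→7.69 °C: -241.67 kJ/kg
Δh = -12.87 + -357 + -241.67 = -611.54 kJ/kg
Q = ṁ·Δh = 1224 kg/h × -611.54 kJ/kg = -748520 kJ/h
|Q| = 207.92 kW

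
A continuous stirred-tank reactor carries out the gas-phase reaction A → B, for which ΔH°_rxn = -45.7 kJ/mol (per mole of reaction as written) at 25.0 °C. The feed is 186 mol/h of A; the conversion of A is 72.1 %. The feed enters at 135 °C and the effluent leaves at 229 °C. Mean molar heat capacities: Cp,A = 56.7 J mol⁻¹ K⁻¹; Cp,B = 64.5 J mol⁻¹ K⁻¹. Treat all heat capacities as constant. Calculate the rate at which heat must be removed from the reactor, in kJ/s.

Extent of reaction ξ = 0.721 × 186 = 134.11 mol/h
Reaction term: ξ·ΔH°_rxn = 134.11 × -45.7 = -6128.6 kJ/h
Sensible, feed 135→25 °C: -1160.1 kJ/h
Outlet flows (mol/h): A 51.894, B 134.11
Sensible, products 25→229 °C: 2364.8 kJ/h
Q = ΔH = -4923.9 kJ/h = -1.3678 kW
Heat removed = 1.3678 kJ/s

Q_out = 1.37 kJ/s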